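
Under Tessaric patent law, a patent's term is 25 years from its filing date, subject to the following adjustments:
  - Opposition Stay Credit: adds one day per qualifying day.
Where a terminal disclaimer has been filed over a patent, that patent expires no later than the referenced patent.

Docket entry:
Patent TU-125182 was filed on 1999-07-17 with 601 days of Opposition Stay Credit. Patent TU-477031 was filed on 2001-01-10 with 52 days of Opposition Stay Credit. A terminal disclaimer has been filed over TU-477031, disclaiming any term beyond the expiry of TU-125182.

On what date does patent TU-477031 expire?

Natural term of TU-477031:
  Base: filing + 25 years → 10 January 2026.
  Opposition Stay Credit: +52 days → 3 March 2026.
Expiry of referenced patent TU-125182:
  Base: filing + 25 years → 17 July 2024.
  Opposition Stay Credit: +601 days → 10 March 2026.
Terminal disclaimer: TU-477031 expires on the earlier of 3 March 2026 and 10 March 2026.

March 3, 2026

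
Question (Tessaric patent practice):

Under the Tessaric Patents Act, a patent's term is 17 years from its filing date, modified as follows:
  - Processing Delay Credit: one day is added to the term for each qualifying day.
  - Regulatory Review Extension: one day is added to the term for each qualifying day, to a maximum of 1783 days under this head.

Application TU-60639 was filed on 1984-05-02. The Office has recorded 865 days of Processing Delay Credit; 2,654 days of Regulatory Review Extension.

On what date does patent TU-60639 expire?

Base term: filing date + 17 years → 2 May 2001.
Processing Delay Credit: +865 days → 14 September 2003.
Regulatory Review Extension: 2654 days claimed exceeds the 1783-day cap, so +1783 days → 1 August 2008.

August 1, 2008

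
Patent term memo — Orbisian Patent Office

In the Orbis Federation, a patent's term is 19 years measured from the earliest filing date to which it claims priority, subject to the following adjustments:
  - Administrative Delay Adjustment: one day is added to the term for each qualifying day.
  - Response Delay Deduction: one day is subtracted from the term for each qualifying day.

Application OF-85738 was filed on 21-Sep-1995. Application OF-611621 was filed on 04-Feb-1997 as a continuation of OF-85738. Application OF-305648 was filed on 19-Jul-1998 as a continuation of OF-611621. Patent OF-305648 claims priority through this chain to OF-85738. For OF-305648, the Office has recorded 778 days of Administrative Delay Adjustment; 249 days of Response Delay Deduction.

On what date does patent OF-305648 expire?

March 3, 2016

Earliest priority filing: 21 September 1995.
Base term: 21 September 1995 + 19 years → 21 September 2014.
Administrative Delay Adjustment: +778 days → 7 November 2016.
Response Delay Deduction: −249 days → 3 March 2016.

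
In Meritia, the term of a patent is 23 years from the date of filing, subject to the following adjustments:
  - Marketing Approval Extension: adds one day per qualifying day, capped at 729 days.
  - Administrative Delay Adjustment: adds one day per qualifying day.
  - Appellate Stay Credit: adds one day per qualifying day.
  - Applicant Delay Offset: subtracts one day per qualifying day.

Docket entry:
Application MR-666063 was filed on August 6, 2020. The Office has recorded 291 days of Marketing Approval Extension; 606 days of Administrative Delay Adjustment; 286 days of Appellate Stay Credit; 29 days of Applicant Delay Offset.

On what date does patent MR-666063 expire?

Base term: filing date + 23 years → 6 August 2043.
Marketing Approval Extension: 291 days (within the 729-day cap) → +291 days → 23 May 2044.
Administrative Delay Adjustment: +606 days → 19 January 2046.
Appellate Stay Credit: +286 days → 1 November 2046.
Applicant Delay Offset: −29 days → 3 October 2046.

October 3, 2046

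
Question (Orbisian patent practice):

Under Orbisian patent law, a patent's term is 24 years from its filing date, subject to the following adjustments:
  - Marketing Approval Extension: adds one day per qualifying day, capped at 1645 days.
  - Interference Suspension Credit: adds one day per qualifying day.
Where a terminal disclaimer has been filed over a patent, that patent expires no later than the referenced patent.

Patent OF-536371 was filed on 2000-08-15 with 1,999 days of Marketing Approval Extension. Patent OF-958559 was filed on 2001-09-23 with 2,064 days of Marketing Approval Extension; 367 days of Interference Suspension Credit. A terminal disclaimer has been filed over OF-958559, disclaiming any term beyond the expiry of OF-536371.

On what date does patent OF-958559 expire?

2029-02-15

Natural term of OF-958559:
  Base: filing + 24 years → 23 September 2025.
  Marketing Approval Extension: 2064 days claimed exceeds the 1645-day cap, so +1645 days → 26 March 2030.
  Interference Suspension Credit: +367 days → 28 March 2031.
Expiry of referenced patent OF-536371:
  Base: filing + 24 years → 15 August 2024.
  Marketing Approval Extension: 1999 days claimed exceeds the 1645-day cap, so +1645 days → 15 February 2029.
Terminal disclaimer: OF-958559 expires on the earlier of 28 March 2031 and 15 February 2029.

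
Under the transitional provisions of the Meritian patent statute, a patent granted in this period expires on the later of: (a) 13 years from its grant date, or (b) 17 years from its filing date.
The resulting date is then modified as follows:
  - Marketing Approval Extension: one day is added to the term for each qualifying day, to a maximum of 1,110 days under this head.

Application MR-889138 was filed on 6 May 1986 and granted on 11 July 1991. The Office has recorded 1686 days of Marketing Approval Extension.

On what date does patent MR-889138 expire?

(a) grant + 13 years → 11 July 2004.
(b) filing + 17 years → 6 May 2003.
Later of the two: 11 July 2004.
Marketing Approval Extension: 1686 days claimed exceeds the 1110-day cap, so +1110 days → 26 July 2007.

July 26, 2007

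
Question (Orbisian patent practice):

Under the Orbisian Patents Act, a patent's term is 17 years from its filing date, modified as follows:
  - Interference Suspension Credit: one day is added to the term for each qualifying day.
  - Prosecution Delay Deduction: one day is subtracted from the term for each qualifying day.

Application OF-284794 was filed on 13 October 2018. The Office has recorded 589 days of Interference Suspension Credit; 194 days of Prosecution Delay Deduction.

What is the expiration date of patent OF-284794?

2036-11-11

Base term: filing date + 17 years → 13 October 2035.
Interference Suspension Credit: +589 days → 24 May 2037.
Prosecution Delay Deduction: −194 days → 11 November 2036.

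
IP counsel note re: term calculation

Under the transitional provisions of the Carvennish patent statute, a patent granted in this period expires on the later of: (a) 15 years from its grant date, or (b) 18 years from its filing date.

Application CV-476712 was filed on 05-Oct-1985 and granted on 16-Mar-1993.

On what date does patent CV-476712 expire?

(a) grant + 15 years → 16 March 2008.
(b) filing + 18 years → 5 October 2003.
Later of the two: 16 March 2008.

2008-03-16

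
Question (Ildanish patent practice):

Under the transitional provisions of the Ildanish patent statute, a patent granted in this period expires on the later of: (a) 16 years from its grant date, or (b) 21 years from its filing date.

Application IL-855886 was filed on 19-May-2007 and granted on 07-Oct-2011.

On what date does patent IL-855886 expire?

(a) grant + 16 years → 7 October 2027.
(b) filing + 21 years → 19 May 2028.
Later of the two: 19 May 2028.

May 19, 2028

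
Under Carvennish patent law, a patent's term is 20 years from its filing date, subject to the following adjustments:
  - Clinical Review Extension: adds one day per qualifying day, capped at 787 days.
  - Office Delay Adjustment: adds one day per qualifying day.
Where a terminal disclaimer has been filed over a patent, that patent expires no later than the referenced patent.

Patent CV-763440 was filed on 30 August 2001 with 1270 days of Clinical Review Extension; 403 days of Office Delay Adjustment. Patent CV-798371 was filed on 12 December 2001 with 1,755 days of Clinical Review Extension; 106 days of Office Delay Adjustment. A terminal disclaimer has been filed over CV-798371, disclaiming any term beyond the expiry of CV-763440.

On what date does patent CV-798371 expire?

Natural term of CV-798371:
  Base: filing + 20 years → 12 December 2021.
  Clinical Review Extension: 1755 days claimed exceeds the 787-day cap, so +787 days → 7 February 2024.
  Office Delay Adjustment: +106 days → 23 May 2024.
Expiry of referenced patent CV-763440:
  Base: filing + 20 years → 30 August 2021.
  Clinical Review Extension: 1270 days claimed exceeds the 787-day cap, so +787 days → 26 October 2023.
  Office Delay Adjustment: +403 days → 2 December 2024.
Terminal disclaimer: CV-798371 expires on the earlier of 23 May 2024 and 2 December 2024.

2024-05-23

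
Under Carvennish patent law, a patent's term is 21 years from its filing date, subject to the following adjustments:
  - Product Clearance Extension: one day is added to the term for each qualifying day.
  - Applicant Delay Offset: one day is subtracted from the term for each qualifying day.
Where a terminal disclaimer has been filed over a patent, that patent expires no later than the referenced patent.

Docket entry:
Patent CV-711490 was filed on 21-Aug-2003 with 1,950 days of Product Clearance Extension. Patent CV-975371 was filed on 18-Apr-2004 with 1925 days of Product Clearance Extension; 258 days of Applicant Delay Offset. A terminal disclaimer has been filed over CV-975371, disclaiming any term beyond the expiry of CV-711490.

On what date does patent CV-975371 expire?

November 10, 2029

Natural term of CV-975371:
  Base: filing + 21 years → 18 April 2025.
  Product Clearance Extension: +1925 days → 26 July 2030.
  Applicant Delay Offset: −258 days → 10 November 2029.
Expiry of referenced patent CV-711490:
  Base: filing + 21 years → 21 August 2024.
  Product Clearance Extension: +1950 days → 23 December 2029.
Terminal disclaimer: CV-975371 expires on the earlier of 10 November 2029 and 23 December 2029.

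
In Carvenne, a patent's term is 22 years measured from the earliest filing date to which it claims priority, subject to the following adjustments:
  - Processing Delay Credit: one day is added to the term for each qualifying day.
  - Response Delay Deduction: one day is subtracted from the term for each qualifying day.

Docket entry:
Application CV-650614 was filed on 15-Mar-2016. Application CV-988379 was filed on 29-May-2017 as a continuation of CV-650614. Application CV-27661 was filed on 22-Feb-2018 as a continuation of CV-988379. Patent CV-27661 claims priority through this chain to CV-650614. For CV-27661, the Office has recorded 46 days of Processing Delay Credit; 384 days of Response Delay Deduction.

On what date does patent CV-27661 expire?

Earliest priority filing: 15 March 2016.
Base term: 15 March 2016 + 22 years → 15 March 2038.
Processing Delay Credit: +46 days → 30 April 2038.
Response Delay Deduction: −384 days → 11 April 2037.

2037-04-11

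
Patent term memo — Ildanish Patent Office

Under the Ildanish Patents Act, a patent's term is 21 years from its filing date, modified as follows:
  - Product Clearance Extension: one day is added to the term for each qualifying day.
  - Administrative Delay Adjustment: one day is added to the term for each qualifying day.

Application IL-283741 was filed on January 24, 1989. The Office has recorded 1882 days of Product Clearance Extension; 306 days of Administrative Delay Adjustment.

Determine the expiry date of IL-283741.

Base term: filing date + 21 years → 24 January 2010.
Product Clearance Extension: +1882 days → 21 March 2015.
Administrative Delay Adjustment: +306 days → 21 January 2016.

January 21, 2016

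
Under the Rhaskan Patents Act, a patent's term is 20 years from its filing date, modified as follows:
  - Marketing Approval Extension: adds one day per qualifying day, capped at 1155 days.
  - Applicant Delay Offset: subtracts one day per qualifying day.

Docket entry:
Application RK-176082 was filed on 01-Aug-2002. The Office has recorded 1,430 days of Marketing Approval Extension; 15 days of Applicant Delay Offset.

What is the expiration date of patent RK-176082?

Base term: filing date + 20 years → 1 August 2022.
Marketing Approval Extension: 1430 days claimed exceeds the 1155-day cap, so +1155 days → 29 September 2025.
Applicant Delay Offset: −15 days → 14 September 2025.

2025-09-14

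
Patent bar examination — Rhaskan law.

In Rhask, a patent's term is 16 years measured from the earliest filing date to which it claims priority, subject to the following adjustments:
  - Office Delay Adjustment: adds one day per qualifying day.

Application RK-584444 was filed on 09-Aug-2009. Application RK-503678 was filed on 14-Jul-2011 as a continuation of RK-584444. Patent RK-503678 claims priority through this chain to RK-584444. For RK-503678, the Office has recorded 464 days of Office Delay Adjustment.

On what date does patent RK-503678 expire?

Earliest priority filing: 9 August 2009.
Base term: 9 August 2009 + 16 years → 9 August 2025.
Office Delay Adjustment: +464 days → 16 November 2026.

2026-11-16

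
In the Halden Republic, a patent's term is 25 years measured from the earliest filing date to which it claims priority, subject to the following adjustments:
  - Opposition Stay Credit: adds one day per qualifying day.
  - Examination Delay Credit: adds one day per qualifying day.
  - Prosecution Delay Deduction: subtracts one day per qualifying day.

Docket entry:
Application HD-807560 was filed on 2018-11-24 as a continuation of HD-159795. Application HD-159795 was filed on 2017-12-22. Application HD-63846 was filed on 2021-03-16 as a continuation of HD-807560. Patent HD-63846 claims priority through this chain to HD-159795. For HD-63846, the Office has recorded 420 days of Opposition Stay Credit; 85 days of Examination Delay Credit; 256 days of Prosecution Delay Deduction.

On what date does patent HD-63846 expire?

2043-08-28

Earliest priority filing: 22 December 2017.
Base term: 22 December 2017 + 25 years → 22 December 2042.
Opposition Stay Credit: +420 days → 15 February 2044.
Examination Delay Credit: +85 days → 10 May 2044.
Prosecution Delay Deduction: −256 days → 28 August 2043.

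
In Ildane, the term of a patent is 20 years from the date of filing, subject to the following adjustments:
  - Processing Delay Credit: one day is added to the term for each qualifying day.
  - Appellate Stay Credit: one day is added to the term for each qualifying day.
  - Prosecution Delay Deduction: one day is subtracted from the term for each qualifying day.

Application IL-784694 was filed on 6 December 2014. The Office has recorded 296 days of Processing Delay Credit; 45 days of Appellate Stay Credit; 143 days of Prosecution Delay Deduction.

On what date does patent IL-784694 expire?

2035-06-22

Base term: filing date + 20 years → 6 December 2034.
Processing Delay Credit: +296 days → 28 September 2035.
Appellate Stay Credit: +45 days → 12 November 2035.
Prosecution Delay Deduction: −143 days → 22 June 2035.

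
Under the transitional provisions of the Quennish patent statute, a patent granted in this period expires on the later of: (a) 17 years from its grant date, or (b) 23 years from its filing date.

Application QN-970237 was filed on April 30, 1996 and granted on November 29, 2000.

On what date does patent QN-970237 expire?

(a) grant + 17 years → 29 November 2017.
(b) filing + 23 years → 30 April 2019.
Later of the two: 30 April 2019.

April 30, 2019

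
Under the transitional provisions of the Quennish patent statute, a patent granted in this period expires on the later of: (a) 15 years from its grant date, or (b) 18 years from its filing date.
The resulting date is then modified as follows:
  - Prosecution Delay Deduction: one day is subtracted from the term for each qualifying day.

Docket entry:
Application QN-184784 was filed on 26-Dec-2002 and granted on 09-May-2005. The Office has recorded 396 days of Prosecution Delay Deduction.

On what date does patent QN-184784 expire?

November 26, 2019

(a) grant + 15 years → 9 May 2020.
(b) filing + 18 years → 26 December 2020.
Later of the two: 26 December 2020.
Prosecution Delay Deduction: −396 days → 26 November 2019.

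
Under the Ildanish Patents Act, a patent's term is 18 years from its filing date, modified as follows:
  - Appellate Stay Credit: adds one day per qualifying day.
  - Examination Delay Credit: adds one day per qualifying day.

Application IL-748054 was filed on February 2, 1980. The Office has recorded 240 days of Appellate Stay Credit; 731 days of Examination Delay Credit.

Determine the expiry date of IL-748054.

Base term: filing date + 18 years → 2 February 1998.
Appellate Stay Credit: +240 days → 30 September 1998.
Examination Delay Credit: +731 days → 30 September 2000.

2000-09-30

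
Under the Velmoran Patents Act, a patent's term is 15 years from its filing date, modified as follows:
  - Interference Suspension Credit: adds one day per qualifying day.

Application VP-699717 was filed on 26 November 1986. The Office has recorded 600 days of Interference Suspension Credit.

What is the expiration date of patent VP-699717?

Base term: filing date + 15 years → 26 November 2001.
Interference Suspension Credit: +600 days → 19 July 2003.

July 19, 2003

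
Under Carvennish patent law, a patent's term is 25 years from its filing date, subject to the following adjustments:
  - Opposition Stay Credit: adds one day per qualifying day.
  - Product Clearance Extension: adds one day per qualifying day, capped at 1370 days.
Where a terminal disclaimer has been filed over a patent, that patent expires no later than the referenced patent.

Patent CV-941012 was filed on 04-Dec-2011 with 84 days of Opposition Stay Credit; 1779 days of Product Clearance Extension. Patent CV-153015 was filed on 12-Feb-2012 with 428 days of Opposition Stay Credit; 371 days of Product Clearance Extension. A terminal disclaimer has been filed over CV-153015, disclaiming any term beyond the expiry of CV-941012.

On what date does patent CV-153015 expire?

2039-04-22

Natural term of CV-153015:
  Base: filing + 25 years → 12 February 2037.
  Opposition Stay Credit: +428 days → 16 April 2038.
  Product Clearance Extension: 371 days (within the 1370-day cap) → +371 days → 22 April 2039.
Expiry of referenced patent CV-941012:
  Base: filing + 25 years → 4 December 2036.
  Opposition Stay Credit: +84 days → 26 February 2037.
  Product Clearance Extension: 1779 days claimed exceeds the 1370-day cap, so +1370 days → 27 November 2040.
Terminal disclaimer: CV-153015 expires on the earlier of 22 April 2039 and 27 November 2040.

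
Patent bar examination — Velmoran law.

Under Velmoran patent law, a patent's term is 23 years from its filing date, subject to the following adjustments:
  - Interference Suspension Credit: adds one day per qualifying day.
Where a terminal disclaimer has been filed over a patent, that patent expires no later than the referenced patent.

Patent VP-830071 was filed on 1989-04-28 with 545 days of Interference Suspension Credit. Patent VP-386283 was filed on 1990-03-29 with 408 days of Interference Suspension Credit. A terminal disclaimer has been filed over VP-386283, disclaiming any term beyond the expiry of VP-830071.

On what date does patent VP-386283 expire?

Natural term of VP-386283:
  Base: filing + 23 years → 29 March 2013.
  Interference Suspension Credit: +408 days → 11 May 2014.
Expiry of referenced patent VP-830071:
  Base: filing + 23 years → 28 April 2012.
  Interference Suspension Credit: +545 days → 25 October 2013.
Terminal disclaimer: VP-386283 expires on the earlier of 11 May 2014 and 25 October 2013.

2013-10-25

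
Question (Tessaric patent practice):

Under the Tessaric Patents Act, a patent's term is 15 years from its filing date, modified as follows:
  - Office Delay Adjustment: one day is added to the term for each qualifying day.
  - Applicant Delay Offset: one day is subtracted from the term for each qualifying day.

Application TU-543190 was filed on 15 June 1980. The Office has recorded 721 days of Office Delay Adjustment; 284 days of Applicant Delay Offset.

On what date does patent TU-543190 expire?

1996-08-25

Base term: filing date + 15 years → 15 June 1995.
Office Delay Adjustment: +721 days → 5 June 1997.
Applicant Delay Offset: −284 days → 25 August 1996.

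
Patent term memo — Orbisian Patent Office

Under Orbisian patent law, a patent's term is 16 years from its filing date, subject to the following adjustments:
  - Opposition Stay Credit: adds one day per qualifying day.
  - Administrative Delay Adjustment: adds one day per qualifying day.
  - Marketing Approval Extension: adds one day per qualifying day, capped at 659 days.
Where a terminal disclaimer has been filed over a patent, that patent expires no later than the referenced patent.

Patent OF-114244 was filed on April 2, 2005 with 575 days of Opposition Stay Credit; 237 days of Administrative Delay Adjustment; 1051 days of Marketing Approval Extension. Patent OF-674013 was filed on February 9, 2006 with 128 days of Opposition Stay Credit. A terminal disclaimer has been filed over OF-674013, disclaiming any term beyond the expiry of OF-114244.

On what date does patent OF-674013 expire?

Natural term of OF-674013:
  Base: filing + 16 years → 9 February 2022.
  Opposition Stay Credit: +128 days → 17 June 2022.
Expiry of referenced patent OF-114244:
  Base: filing + 16 years → 2 April 2021.
  Opposition Stay Credit: +575 days → 29 October 2022.
  Administrative Delay Adjustment: +237 days → 23 June 2023.
  Marketing Approval Extension: 1051 days claimed exceeds the 659-day cap, so +659 days → 12 April 2025.
Terminal disclaimer: OF-674013 expires on the earlier of 17 June 2022 and 12 April 2025.

June 17, 2022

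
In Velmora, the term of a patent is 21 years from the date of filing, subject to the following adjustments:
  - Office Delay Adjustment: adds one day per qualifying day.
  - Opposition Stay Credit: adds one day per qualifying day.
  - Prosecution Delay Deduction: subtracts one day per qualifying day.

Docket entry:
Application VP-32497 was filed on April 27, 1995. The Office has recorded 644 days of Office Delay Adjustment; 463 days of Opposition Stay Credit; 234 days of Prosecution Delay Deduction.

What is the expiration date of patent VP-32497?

September 17, 2018

Base term: filing date + 21 years → 27 April 2016.
Office Delay Adjustment: +644 days → 31 January 2018.
Opposition Stay Credit: +463 days → 9 May 2019.
Prosecution Delay Deduction: −234 days → 17 September 2018.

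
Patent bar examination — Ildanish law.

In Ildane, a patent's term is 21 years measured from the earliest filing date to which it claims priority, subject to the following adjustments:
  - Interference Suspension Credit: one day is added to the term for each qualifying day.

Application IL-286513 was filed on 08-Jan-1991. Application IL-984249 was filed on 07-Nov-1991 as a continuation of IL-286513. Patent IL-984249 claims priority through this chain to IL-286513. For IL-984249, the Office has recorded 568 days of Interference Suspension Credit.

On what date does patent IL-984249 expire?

July 29, 2013

Earliest priority filing: 8 January 1991.
Base term: 8 January 1991 + 21 years → 8 January 2012.
Interference Suspension Credit: +568 days → 29 July 2013.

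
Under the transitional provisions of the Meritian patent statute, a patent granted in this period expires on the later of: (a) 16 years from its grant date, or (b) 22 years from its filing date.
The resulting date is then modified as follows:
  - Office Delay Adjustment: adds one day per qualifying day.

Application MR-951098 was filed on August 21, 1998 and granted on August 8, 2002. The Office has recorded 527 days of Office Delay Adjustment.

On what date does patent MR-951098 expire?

2022-01-30

(a) grant + 16 years → 8 August 2018.
(b) filing + 22 years → 21 August 2020.
Later of the two: 21 August 2020.
Office Delay Adjustment: +527 days → 30 January 2022.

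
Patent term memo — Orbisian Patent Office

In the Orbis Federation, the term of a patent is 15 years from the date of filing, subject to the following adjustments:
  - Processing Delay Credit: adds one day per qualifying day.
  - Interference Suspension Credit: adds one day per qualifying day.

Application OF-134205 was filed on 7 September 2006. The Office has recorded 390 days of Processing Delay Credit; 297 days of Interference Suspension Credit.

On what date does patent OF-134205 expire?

2023-07-26

Base term: filing date + 15 years → 7 September 2021.
Processing Delay Credit: +390 days → 2 October 2022.
Interference Suspension Credit: +297 days → 26 July 2023.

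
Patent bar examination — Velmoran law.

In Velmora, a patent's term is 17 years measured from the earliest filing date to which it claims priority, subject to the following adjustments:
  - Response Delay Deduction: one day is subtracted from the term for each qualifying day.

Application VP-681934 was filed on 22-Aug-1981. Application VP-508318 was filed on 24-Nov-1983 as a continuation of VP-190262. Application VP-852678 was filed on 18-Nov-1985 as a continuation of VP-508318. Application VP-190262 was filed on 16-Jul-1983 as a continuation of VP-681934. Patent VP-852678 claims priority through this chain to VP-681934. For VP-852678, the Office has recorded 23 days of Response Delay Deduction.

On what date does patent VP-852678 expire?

Earliest priority filing: 22 August 1981.
Base term: 22 August 1981 + 17 years → 22 August 1998.
Response Delay Deduction: −23 days → 30 July 1998.

July 30, 1998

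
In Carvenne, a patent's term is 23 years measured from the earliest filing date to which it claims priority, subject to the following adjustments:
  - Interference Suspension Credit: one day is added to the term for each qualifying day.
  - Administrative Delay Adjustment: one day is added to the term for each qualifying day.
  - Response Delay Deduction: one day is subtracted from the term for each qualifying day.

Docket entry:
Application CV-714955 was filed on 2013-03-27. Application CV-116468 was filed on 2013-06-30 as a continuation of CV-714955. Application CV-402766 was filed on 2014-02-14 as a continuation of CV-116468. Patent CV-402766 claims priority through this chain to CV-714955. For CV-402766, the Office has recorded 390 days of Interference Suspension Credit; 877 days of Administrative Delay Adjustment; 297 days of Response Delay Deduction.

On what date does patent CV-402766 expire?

Earliest priority filing: 27 March 2013.
Base term: 27 March 2013 + 23 years → 27 March 2036.
Interference Suspension Credit: +390 days → 21 April 2037.
Administrative Delay Adjustment: +877 days → 15 September 2039.
Response Delay Deduction: −297 days → 22 November 2038.

2038-11-22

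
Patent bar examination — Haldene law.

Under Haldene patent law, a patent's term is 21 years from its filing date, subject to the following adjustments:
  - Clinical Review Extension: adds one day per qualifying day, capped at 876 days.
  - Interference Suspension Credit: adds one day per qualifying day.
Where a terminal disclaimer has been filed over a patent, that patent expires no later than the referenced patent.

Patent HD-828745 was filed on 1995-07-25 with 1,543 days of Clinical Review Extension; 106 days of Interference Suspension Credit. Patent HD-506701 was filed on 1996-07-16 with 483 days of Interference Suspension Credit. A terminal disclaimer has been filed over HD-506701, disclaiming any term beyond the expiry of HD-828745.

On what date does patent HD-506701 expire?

Natural term of HD-506701:
  Base: filing + 21 years → 16 July 2017.
  Interference Suspension Credit: +483 days → 11 November 2018.
Expiry of referenced patent HD-828745:
  Base: filing + 21 years → 25 July 2016.
  Clinical Review Extension: 1543 days claimed exceeds the 876-day cap, so +876 days → 18 December 2018.
  Interference Suspension Credit: +106 days → 3 April 2019.
Terminal disclaimer: HD-506701 expires on the earlier of 11 November 2018 and 3 April 2019.

2018-11-11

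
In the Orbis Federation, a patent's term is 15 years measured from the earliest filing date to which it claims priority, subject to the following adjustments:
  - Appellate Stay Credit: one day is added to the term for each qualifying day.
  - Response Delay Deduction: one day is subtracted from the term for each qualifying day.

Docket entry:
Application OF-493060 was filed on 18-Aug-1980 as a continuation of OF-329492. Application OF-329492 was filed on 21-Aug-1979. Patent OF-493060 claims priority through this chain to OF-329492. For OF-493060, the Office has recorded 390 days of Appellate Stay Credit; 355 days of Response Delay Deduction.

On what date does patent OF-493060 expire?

September 25, 1994

Earliest priority filing: 21 August 1979.
Base term: 21 August 1979 + 15 years → 21 August 1994.
Appellate Stay Credit: +390 days → 15 September 1995.
Response Delay Deduction: −355 days → 25 September 1994.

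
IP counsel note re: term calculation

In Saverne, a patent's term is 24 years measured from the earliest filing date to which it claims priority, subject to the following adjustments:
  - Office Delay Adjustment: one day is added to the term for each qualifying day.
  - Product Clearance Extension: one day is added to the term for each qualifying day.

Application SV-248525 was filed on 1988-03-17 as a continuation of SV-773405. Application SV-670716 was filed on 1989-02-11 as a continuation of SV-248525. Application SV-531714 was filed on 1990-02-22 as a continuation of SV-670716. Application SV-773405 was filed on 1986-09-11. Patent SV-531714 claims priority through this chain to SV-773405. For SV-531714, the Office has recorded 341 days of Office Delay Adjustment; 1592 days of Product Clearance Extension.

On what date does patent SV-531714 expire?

Earliest priority filing: 11 September 1986.
Base term: 11 September 1986 + 24 years → 11 September 2010.
Office Delay Adjustment: +341 days → 18 August 2011.
Product Clearance Extension: +1592 days → 27 December 2015.

December 27, 2015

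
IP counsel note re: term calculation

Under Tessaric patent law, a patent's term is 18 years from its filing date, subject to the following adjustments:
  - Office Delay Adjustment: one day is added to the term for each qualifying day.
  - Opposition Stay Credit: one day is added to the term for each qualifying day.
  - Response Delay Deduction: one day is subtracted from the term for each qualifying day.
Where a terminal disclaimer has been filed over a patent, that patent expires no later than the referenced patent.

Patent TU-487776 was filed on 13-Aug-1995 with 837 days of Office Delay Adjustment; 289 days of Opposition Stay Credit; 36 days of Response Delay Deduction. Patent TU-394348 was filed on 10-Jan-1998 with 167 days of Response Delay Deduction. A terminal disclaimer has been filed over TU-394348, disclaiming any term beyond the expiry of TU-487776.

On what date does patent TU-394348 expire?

July 27, 2015

Natural term of TU-394348:
  Base: filing + 18 years → 10 January 2016.
  Response Delay Deduction: −167 days → 27 July 2015.
Expiry of referenced patent TU-487776:
  Base: filing + 18 years → 13 August 2013.
  Office Delay Adjustment: +837 days → 28 November 2015.
  Opposition Stay Credit: +289 days → 12 September 2016.
  Response Delay Deduction: −36 days → 7 August 2016.
Terminal disclaimer: TU-394348 expires on the earlier of 27 July 2015 and 7 August 2016.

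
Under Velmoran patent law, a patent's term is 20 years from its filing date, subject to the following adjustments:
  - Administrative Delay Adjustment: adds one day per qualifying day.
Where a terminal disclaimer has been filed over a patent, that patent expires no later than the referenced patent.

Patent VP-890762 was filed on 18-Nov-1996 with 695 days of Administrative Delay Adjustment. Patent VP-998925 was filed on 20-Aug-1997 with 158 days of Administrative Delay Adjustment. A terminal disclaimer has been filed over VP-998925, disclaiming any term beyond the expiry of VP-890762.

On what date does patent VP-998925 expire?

Natural term of VP-998925:
  Base: filing + 20 years → 20 August 2017.
  Administrative Delay Adjustment: +158 days → 25 January 2018.
Expiry of referenced patent VP-890762:
  Base: filing + 20 years → 18 November 2016.
  Administrative Delay Adjustment: +695 days → 14 October 2018.
Terminal disclaimer: VP-998925 expires on the earlier of 25 January 2018 and 14 October 2018.

January 25, 2018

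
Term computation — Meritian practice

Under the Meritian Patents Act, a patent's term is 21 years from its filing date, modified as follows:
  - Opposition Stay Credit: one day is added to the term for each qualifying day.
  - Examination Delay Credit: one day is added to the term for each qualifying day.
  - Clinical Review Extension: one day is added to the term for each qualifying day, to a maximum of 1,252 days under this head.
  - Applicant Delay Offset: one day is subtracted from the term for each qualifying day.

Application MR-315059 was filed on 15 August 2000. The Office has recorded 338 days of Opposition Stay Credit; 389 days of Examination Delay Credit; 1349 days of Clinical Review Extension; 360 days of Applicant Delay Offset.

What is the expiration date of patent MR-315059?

2026-01-20

Base term: filing date + 21 years → 15 August 2021.
Opposition Stay Credit: +338 days → 19 July 2022.
Examination Delay Credit: +389 days → 12 August 2023.
Clinical Review Extension: 1349 days claimed exceeds the 1252-day cap, so +1252 days → 15 January 2027.
Applicant Delay Offset: −360 days → 20 January 2026.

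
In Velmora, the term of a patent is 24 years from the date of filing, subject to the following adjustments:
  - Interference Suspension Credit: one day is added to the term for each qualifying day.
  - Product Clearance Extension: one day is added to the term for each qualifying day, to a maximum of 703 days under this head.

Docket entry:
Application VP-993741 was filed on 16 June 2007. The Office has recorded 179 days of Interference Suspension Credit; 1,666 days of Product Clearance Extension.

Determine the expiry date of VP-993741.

2033-11-14

Base term: filing date + 24 years → 16 June 2031.
Interference Suspension Credit: +179 days → 12 December 2031.
Product Clearance Extension: 1666 days claimed exceeds the 703-day cap, so +703 days → 14 November 2033.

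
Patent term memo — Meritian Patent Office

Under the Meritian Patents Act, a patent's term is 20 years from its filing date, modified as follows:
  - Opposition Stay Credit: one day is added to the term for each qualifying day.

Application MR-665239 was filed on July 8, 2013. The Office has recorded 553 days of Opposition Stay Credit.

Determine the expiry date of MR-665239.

Base term: filing date + 20 years → 8 July 2033.
Opposition Stay Credit: +553 days → 12 January 2035.

2035-01-12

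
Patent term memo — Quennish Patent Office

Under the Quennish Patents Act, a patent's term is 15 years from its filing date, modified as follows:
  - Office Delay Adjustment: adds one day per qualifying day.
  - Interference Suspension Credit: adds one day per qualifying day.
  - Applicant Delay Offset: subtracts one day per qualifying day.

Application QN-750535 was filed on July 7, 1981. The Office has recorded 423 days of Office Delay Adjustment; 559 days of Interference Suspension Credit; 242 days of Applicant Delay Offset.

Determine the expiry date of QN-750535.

Base term: filing date + 15 years → 7 July 1996.
Office Delay Adjustment: +423 days → 3 September 1997.
Interference Suspension Credit: +559 days → 16 March 1999.
Applicant Delay Offset: −242 days → 17 July 1998.

1998-07-17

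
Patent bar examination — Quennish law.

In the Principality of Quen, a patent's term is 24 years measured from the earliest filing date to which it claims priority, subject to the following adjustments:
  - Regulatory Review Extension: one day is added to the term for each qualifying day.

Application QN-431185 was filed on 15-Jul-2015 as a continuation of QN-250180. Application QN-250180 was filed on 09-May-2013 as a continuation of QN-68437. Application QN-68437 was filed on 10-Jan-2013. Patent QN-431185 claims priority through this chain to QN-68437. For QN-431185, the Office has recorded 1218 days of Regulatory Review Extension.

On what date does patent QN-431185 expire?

May 12, 2040

Earliest priority filing: 10 January 2013.
Base term: 10 January 2013 + 24 years → 10 January 2037.
Regulatory Review Extension: +1218 days → 12 May 2040.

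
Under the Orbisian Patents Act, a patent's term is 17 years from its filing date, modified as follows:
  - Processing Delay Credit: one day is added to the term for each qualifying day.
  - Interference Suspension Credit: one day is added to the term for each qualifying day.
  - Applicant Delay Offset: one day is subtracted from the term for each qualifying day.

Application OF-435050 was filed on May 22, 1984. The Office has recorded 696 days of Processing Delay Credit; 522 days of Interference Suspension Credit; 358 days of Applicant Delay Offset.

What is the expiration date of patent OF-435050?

2003-09-29

Base term: filing date + 17 years → 22 May 2001.
Processing Delay Credit: +696 days → 18 April 2003.
Interference Suspension Credit: +522 days → 21 September 2004.
Applicant Delay Offset: −358 days → 29 September 2003.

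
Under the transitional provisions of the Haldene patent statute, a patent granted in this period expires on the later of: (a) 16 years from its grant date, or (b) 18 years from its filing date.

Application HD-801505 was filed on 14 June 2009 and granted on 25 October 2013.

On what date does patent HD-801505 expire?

2029-10-25

(a) grant + 16 years → 25 October 2029.
(b) filing + 18 years → 14 June 2027.
Later of the two: 25 October 2029.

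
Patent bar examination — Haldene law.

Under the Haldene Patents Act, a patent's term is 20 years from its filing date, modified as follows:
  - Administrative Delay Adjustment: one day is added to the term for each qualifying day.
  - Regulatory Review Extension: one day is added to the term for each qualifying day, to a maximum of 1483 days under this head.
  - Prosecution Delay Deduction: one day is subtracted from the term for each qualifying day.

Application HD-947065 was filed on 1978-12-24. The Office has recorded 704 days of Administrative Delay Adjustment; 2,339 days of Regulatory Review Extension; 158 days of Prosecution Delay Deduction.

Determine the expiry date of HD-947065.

2004-07-14

Base term: filing date + 20 years → 24 December 1998.
Administrative Delay Adjustment: +704 days → 27 November 2000.
Regulatory Review Extension: 2339 days claimed exceeds the 1483-day cap, so +1483 days → 19 December 2004.
Prosecution Delay Deduction: −158 days → 14 July 2004.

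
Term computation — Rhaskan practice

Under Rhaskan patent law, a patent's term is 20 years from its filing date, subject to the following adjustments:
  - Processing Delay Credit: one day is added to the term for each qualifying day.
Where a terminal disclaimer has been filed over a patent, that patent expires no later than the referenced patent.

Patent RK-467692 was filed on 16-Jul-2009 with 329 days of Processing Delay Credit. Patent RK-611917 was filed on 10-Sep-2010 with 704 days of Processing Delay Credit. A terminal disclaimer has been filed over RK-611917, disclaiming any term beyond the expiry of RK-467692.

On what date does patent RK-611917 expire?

2030-06-10

Natural term of RK-611917:
  Base: filing + 20 years → 10 September 2030.
  Processing Delay Credit: +704 days → 14 August 2032.
Expiry of referenced patent RK-467692:
  Base: filing + 20 years → 16 July 2029.
  Processing Delay Credit: +329 days → 10 June 2030.
Terminal disclaimer: RK-611917 expires on the earlier of 14 August 2032 and 10 June 2030.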